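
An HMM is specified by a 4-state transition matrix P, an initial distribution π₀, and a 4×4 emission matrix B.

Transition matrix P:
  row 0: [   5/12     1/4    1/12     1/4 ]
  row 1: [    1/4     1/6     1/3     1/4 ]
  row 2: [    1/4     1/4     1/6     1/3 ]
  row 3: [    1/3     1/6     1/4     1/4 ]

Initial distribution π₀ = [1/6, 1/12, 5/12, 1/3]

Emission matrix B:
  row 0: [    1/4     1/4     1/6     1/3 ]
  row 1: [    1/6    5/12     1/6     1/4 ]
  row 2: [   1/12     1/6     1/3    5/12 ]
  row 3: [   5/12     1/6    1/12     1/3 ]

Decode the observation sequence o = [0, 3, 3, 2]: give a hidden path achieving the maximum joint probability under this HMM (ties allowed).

path = [3, 0, 0, 0]

t=0: δ = [4.167e-02, 1.389e-02, 3.472e-02, 1.389e-01]  (obs o_0=0)
t=1: δ = [1.543e-02, 5.787e-03, 1.447e-02, 1.157e-02]  ψ = [3, 3, 3, 3]  (obs o_1=3)
t=2: δ = [2.143e-03, 9.645e-04, 1.206e-03, 1.608e-03]  ψ = [0, 0, 3, 2]  (obs o_2=3)
t=3: δ = [1.488e-04, 8.931e-05, 1.340e-04, 4.465e-05]  ψ = [0, 0, 3, 0]  (obs o_3=2)
backtrack: best end state = 0; path = [3, 0, 0, 0]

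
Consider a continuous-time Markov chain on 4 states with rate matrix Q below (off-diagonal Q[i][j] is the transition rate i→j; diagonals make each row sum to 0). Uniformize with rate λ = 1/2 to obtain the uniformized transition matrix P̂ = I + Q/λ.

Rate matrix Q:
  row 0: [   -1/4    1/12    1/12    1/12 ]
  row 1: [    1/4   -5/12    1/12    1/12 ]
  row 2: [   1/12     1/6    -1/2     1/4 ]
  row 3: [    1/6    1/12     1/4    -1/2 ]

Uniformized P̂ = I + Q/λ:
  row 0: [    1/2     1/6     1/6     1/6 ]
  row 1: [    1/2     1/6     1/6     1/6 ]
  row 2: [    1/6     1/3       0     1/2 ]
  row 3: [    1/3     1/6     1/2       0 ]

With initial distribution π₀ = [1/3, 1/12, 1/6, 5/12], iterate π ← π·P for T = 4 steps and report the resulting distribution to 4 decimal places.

π = [0.3972, 0.2027, 0.1923, 0.2079]

t=0: π = [0.3333, 0.0833, 0.1667, 0.4167]
t=1: π = [0.3750, 0.1944, 0.2778, 0.1528]
t=2: π = [0.3819, 0.2130, 0.1713, 0.2338]
t=3: π = [0.4039, 0.1952, 0.2160, 0.1848]
t=4: π = [0.3972, 0.2027, 0.1923, 0.2079]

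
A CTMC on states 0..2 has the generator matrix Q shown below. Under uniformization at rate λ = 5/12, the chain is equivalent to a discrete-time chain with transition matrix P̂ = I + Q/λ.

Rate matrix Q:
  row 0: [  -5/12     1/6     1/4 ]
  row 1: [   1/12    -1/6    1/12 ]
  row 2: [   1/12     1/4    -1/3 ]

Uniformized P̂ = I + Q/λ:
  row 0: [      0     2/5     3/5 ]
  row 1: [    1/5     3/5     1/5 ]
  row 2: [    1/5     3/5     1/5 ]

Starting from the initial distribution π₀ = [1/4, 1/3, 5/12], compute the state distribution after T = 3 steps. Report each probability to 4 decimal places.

t=0: π = [0.2500, 0.3333, 0.4167]
t=1: π = [0.1500, 0.5500, 0.3000]
t=2: π = [0.1700, 0.5700, 0.2600]
t=3: π = [0.1660, 0.5660, 0.2680]

π = [0.1660, 0.5660, 0.2680]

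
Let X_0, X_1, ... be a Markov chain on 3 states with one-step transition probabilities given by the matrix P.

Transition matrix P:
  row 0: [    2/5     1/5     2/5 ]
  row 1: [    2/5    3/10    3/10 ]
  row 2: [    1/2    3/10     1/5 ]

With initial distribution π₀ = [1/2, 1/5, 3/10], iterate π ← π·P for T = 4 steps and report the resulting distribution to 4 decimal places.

π = [0.4312, 0.2569, 0.3119]

t=0: π = [0.5000, 0.2000, 0.3000]
t=1: π = [0.4300, 0.2500, 0.3200]
t=2: π = [0.4320, 0.2570, 0.3110]
t=3: π = [0.4311, 0.2568, 0.3121]
t=4: π = [0.4312, 0.2569, 0.3119]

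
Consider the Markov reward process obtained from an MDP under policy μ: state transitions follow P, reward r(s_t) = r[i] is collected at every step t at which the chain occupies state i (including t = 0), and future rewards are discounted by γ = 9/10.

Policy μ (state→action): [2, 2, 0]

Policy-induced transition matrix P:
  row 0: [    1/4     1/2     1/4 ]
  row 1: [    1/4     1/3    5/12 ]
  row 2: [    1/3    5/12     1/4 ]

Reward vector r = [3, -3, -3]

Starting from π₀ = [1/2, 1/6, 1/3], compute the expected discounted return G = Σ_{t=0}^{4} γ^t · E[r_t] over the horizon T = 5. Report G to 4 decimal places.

G = -4.1580

t=0: π = [0.5000, 0.1667, 0.3333], E[r] = 0.0000, γ^t·E[r] = 0.000000, running G = 0.000000
t=1: π = [0.2778, 0.4444, 0.2778], E[r] = -1.3333, γ^t·E[r] = -1.200000, running G = -1.200000
t=2: π = [0.2731, 0.4028, 0.3241], E[r] = -1.3611, γ^t·E[r] = -1.102500, running G = -2.302500
t=3: π = [0.2770, 0.4059, 0.3171], E[r] = -1.3380, γ^t·E[r] = -0.975375, running G = -3.277875
t=4: π = [0.2764, 0.4059, 0.3176], E[r] = -1.3414, γ^t·E[r] = -0.880116, running G = -4.157991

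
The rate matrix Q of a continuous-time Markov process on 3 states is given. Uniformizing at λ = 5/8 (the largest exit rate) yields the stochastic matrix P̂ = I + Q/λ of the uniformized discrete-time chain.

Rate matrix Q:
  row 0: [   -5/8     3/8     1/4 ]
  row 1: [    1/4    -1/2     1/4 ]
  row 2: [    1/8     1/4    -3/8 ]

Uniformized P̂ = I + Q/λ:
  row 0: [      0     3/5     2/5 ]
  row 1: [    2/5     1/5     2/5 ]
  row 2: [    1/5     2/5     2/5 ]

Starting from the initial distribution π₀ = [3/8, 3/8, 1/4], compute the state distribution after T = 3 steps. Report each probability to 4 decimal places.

t=0: π = [0.3750, 0.3750, 0.2500]
t=1: π = [0.2000, 0.4000, 0.4000]
t=2: π = [0.2400, 0.3600, 0.4000]
t=3: π = [0.2240, 0.3760, 0.4000]

π = [0.2240, 0.3760, 0.4000]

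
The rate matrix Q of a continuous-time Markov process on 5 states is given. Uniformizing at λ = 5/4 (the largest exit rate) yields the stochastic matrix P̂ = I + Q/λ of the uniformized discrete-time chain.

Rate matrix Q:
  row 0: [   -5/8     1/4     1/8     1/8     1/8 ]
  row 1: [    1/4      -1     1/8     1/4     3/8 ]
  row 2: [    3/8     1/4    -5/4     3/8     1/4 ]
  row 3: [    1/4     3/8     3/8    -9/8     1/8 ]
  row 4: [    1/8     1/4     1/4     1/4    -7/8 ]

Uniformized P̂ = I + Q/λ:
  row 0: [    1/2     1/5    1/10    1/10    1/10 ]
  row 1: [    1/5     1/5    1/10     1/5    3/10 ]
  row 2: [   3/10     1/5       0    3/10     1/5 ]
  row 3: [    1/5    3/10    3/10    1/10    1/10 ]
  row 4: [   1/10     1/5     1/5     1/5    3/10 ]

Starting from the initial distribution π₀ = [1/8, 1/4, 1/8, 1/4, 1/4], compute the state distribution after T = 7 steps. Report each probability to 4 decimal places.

π = [0.2775, 0.2169, 0.1396, 0.1693, 0.1967]

t=0: π = [0.1250, 0.2500, 0.1250, 0.2500, 0.2500]
t=1: π = [0.2250, 0.2250, 0.1625, 0.1750, 0.2125]
t=2: π = [0.2625, 0.2175, 0.1400, 0.1763, 0.2038]
t=3: π = [0.2724, 0.2176, 0.1416, 0.1701, 0.1983]
t=4: π = [0.2761, 0.2170, 0.1397, 0.1699, 0.1973]
t=5: π = [0.2771, 0.2170, 0.1397, 0.1694, 0.1968]
t=6: π = [0.2774, 0.2169, 0.1396, 0.1693, 0.1967]
t=7: π = [0.2775, 0.2169, 0.1396, 0.1693, 0.1967]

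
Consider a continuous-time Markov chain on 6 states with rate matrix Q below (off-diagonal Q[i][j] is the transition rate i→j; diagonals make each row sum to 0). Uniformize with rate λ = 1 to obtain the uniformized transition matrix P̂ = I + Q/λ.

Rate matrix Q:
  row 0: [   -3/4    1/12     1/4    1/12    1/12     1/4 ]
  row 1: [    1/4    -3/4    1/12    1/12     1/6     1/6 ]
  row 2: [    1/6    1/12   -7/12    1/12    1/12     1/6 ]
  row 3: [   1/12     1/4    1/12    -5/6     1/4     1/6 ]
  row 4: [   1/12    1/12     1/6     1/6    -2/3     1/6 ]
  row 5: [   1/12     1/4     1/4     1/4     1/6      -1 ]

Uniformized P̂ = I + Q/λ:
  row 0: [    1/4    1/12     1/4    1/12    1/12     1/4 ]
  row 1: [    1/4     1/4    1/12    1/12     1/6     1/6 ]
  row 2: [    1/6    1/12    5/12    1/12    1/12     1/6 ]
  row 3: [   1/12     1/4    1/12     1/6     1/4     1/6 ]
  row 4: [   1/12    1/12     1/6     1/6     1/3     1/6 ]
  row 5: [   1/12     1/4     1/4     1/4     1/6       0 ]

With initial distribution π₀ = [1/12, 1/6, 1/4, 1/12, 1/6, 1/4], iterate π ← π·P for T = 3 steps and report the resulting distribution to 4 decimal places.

π = [0.1540, 0.1577, 0.2242, 0.1351, 0.1755, 0.1535]

t=0: π = [0.0833, 0.1667, 0.2500, 0.0833, 0.1667, 0.2500]
t=1: π = [0.1458, 0.1667, 0.2361, 0.1458, 0.1736, 0.1319]
t=2: π = [0.1551, 0.1574, 0.2228, 0.1319, 0.1759, 0.1568]
t=3: π = [0.1540, 0.1577, 0.2242, 0.1351, 0.1755, 0.1535]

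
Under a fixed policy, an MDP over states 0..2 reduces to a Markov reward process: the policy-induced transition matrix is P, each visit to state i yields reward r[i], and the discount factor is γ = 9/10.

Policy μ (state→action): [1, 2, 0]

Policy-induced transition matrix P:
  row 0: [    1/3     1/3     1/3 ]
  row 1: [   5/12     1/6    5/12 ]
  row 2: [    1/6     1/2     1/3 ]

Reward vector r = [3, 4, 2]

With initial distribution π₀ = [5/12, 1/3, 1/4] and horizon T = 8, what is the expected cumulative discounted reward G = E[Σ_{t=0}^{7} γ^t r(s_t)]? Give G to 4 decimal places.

G = 17.0434

t=0: π = [0.4167, 0.3333, 0.2500], E[r] = 3.0833, γ^t·E[r] = 3.083333, running G = 3.083333
t=1: π = [0.3194, 0.3194, 0.3611], E[r] = 2.9583, γ^t·E[r] = 2.662500, running G = 5.745833
t=2: π = [0.2998, 0.3403, 0.3600], E[r] = 2.9803, γ^t·E[r] = 2.414063, running G = 8.159896
t=3: π = [0.3017, 0.3366, 0.3617], E[r] = 2.9749, γ^t·E[r] = 2.168719, running G = 10.328615
t=4: π = [0.3011, 0.3375, 0.3614], E[r] = 2.9761, γ^t·E[r] = 1.952638, running G = 12.281252
t=5: π = [0.3012, 0.3373, 0.3615], E[r] = 2.9759, γ^t·E[r] = 1.757211, running G = 14.038464
t=6: π = [0.3012, 0.3374, 0.3614], E[r] = 2.9759, γ^t·E[r] = 1.581523, running G = 15.619987
t=7: π = [0.3012, 0.3373, 0.3614], E[r] = 2.9759, γ^t·E[r] = 1.423364, running G = 17.043351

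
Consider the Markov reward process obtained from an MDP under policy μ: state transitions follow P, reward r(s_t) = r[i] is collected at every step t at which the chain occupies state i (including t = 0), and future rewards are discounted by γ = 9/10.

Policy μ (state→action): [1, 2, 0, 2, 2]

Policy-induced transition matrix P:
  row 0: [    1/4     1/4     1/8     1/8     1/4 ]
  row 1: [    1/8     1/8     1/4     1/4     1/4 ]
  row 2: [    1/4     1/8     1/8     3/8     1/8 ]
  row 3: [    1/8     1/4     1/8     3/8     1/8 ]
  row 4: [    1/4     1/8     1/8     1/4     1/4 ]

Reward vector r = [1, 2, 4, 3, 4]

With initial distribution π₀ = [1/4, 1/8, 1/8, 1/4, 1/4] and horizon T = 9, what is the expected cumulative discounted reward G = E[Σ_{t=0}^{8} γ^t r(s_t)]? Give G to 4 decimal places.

t=0: π = [0.2500, 0.1250, 0.1250, 0.2500, 0.2500], E[r] = 2.7500, γ^t·E[r] = 2.750000, running G = 2.750000
t=1: π = [0.2031, 0.1875, 0.1406, 0.2656, 0.2031], E[r] = 2.7500, γ^t·E[r] = 2.475000, running G = 5.225000
t=2: π = [0.1934, 0.1836, 0.1484, 0.2754, 0.1992], E[r] = 2.7773, γ^t·E[r] = 2.249648, running G = 7.474648
t=3: π = [0.1926, 0.1836, 0.1479, 0.2788, 0.1970], E[r] = 2.7761, γ^t·E[r] = 2.023794, running G = 9.498442
t=4: π = [0.1922, 0.1839, 0.1479, 0.2793, 0.1967], E[r] = 2.7763, γ^t·E[r] = 1.821514, running G = 11.319957
t=5: π = [0.1921, 0.1839, 0.1480, 0.2794, 0.1966], E[r] = 2.7765, γ^t·E[r] = 1.639469, running G = 12.959425
t=6: π = [0.1921, 0.1839, 0.1480, 0.2794, 0.1966], E[r] = 2.7765, γ^t·E[r] = 1.475527, running G = 14.434952
t=7: π = [0.1921, 0.1839, 0.1480, 0.2794, 0.1966], E[r] = 2.7765, γ^t·E[r] = 1.327975, running G = 15.762927
t=8: π = [0.1921, 0.1839, 0.1480, 0.2794, 0.1966], E[r] = 2.7765, γ^t·E[r] = 1.195178, running G = 16.958105

G = 16.9581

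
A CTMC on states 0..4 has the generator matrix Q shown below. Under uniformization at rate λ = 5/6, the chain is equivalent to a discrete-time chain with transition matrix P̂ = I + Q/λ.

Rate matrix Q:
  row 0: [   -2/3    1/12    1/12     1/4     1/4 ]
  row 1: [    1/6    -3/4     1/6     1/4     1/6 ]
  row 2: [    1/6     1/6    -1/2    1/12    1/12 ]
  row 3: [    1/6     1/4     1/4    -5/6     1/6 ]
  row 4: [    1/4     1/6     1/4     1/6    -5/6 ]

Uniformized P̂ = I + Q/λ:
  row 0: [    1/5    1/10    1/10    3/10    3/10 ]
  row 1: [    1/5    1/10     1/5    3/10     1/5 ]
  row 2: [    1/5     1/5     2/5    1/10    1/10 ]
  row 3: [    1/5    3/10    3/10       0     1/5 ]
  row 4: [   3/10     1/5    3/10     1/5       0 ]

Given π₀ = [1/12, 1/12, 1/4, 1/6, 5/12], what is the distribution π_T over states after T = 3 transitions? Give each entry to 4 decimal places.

π = [0.2174, 0.1801, 0.2670, 0.1755, 0.1600]

t=0: π = [0.0833, 0.0833, 0.2500, 0.1667, 0.4167]
t=1: π = [0.2417, 0.2000, 0.3000, 0.1583, 0.1000]
t=2: π = [0.2100, 0.1717, 0.2617, 0.1825, 0.1742]
t=3: π = [0.2174, 0.1801, 0.2670, 0.1755, 0.1600]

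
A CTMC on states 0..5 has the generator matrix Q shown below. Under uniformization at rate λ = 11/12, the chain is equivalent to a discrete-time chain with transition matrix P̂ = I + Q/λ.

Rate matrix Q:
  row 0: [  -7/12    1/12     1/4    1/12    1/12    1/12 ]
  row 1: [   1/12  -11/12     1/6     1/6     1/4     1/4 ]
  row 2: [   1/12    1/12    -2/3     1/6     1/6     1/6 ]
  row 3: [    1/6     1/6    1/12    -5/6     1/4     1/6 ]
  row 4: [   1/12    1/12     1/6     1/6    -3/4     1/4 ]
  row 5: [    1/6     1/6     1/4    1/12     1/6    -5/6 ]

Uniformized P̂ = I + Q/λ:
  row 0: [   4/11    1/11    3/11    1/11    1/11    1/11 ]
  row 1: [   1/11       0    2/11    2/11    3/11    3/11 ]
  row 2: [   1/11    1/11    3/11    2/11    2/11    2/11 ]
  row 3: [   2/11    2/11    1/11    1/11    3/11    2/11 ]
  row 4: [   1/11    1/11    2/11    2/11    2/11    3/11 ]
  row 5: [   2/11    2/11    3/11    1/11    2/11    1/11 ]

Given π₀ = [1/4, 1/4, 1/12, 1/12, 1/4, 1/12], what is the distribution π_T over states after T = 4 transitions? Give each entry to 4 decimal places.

t=0: π = [0.2500, 0.2500, 0.0833, 0.0833, 0.2500, 0.0833]
t=1: π = [0.1742, 0.0833, 0.2121, 0.1439, 0.1894, 0.1970]
t=2: π = [0.1694, 0.1143, 0.2218, 0.1350, 0.1866, 0.1729]
t=3: π = [0.1651, 0.1085, 0.2208, 0.1384, 0.1891, 0.1781]
t=4: π = [0.1647, 0.1098, 0.2205, 0.1380, 0.1893, 0.1777]

π = [0.1647, 0.1098, 0.2205, 0.1380, 0.1893, 0.1777]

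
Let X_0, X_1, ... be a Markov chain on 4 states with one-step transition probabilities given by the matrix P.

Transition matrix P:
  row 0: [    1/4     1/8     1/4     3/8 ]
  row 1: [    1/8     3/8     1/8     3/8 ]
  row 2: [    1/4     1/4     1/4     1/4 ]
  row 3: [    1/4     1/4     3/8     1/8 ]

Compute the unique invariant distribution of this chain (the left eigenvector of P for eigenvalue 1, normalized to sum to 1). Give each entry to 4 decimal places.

π = [0.2182, 0.2545, 0.2525, 0.2747]

Balance equations π_j = Σ_i π_i·P[i][j]:
  π_0 = 1/4·π_0 + 1/8·π_1 + 1/4·π_2 + 1/4·π_3
  π_1 = 1/8·π_0 + 3/8·π_1 + 1/4·π_2 + 1/4·π_3
  π_2 = 1/4·π_0 + 1/8·π_1 + 1/4·π_2 + 3/8·π_3
  normalize: π_0 + π_1 + π_2 + π_3 = 1
Solving the linear system gives exactly π = [12/55, 14/55, 25/99, 136/495].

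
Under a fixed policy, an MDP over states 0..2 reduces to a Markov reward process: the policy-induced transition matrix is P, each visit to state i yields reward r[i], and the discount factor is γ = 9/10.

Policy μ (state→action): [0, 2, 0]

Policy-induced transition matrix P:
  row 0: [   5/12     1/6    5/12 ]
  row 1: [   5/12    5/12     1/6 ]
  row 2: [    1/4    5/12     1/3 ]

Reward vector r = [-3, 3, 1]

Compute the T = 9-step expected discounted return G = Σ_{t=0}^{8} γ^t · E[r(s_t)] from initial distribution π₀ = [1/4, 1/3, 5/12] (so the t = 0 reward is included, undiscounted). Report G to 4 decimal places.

t=0: π = [0.2500, 0.3333, 0.4167], E[r] = 0.6667, γ^t·E[r] = 0.666667, running G = 0.666667
t=1: π = [0.3472, 0.3542, 0.2986], E[r] = 0.3194, γ^t·E[r] = 0.287500, running G = 0.954167
t=2: π = [0.3669, 0.3299, 0.3032], E[r] = 0.1921, γ^t·E[r] = 0.155625, running G = 1.109792
t=3: π = [0.3661, 0.3249, 0.3089], E[r] = 0.1854, γ^t·E[r] = 0.135141, running G = 1.244932
t=4: π = [0.3652, 0.3251, 0.3097], E[r] = 0.1896, γ^t·E[r] = 0.124369, running G = 1.369301
t=5: π = [0.3651, 0.3254, 0.3096], E[r] = 0.1905, γ^t·E[r] = 0.112509, running G = 1.481810
t=6: π = [0.3651, 0.3254, 0.3095], E[r] = 0.1905, γ^t·E[r] = 0.101252, running G = 1.583063
t=7: π = [0.3651, 0.3254, 0.3095], E[r] = 0.1905, γ^t·E[r] = 0.091107, running G = 1.674170
t=8: π = [0.3651, 0.3254, 0.3095], E[r] = 0.1905, γ^t·E[r] = 0.081993, running G = 1.756163

G = 1.7562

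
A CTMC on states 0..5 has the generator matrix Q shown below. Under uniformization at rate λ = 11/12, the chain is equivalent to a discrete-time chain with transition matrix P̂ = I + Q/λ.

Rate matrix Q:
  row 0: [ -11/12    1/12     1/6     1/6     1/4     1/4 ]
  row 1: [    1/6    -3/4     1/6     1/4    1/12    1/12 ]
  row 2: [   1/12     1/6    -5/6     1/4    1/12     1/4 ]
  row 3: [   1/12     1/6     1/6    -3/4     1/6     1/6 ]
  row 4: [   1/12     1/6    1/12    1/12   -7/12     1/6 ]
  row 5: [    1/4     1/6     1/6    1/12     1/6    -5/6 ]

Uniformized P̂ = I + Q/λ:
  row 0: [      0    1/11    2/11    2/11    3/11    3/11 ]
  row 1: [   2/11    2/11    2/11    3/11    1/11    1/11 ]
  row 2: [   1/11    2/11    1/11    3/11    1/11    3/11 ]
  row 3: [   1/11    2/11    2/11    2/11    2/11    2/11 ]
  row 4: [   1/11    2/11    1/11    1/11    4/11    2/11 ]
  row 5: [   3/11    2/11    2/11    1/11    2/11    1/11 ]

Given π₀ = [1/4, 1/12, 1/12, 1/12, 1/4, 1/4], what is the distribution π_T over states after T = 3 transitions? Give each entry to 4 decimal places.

t=0: π = [0.2500, 0.0833, 0.0833, 0.0833, 0.2500, 0.2500]
t=1: π = [0.1212, 0.1591, 0.1515, 0.1515, 0.2348, 0.1818]
t=2: π = [0.1274, 0.1708, 0.1467, 0.1722, 0.2073, 0.1756]
t=3: π = [0.1268, 0.1702, 0.1496, 0.1759, 0.2022, 0.1752]

π = [0.1268, 0.1702, 0.1496, 0.1759, 0.2022, 0.1752]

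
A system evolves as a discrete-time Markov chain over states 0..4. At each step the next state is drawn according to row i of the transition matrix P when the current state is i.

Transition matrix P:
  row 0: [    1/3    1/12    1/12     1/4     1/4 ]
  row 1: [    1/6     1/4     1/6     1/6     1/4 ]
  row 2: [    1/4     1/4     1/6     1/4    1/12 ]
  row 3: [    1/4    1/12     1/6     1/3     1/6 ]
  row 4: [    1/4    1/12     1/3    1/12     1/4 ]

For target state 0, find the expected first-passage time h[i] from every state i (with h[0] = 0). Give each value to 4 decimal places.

h = [0.0000, 4.6154, 4.2637, 4.1947, 4.2072]

First-step conditioning: h[0] = 0; for i ≠ 0, h[i] = 1 + Σ_k P[i][k]·h[k].
  h[1] = 1 + 1/4·h[1] + 1/6·h[2] + 1/6·h[3] + 1/4·h[4]
  h[2] = 1 + 1/4·h[1] + 1/6·h[2] + 1/4·h[3] + 1/12·h[4]
  h[3] = 1 + 1/12·h[1] + 1/6·h[2] + 1/3·h[3] + 1/6·h[4]
  h[4] = 1 + 1/12·h[1] + 1/3·h[2] + 1/12·h[3] + 1/4·h[4]
Solving the 4×4 linear system over states ≠ 0 gives exactly h = [0, 60/13, 388/91, 2672/637, 2680/637] (h[0] = 0 is the target).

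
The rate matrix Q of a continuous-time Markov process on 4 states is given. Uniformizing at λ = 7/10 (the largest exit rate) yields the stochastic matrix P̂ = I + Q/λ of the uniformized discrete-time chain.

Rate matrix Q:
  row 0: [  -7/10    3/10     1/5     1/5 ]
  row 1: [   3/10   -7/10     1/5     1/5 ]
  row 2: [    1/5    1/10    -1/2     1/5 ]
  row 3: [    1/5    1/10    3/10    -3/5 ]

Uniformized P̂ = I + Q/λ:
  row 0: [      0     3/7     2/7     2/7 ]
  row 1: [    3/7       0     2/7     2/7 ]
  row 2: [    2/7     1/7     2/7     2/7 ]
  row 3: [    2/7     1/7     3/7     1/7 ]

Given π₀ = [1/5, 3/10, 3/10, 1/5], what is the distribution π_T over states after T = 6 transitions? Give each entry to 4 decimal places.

π = [0.2424, 0.1861, 0.3214, 0.2500]

t=0: π = [0.2000, 0.3000, 0.3000, 0.2000]
t=1: π = [0.2714, 0.1571, 0.3143, 0.2571]
t=2: π = [0.2306, 0.1980, 0.3224, 0.2490]
t=3: π = [0.2481, 0.1805, 0.3213, 0.2501]
t=4: π = [0.2406, 0.1880, 0.3214, 0.2500]
t=5: π = [0.2438, 0.1848, 0.3214, 0.2500]
t=6: π = [0.2424, 0.1861, 0.3214, 0.2500]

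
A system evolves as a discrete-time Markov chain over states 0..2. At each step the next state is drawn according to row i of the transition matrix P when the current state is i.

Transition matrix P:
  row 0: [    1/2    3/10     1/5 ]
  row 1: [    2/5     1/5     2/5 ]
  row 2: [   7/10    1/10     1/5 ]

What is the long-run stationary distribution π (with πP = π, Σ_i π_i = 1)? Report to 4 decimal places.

Balance equations π_j = Σ_i π_i·P[i][j]:
  π_0 = 1/2·π_0 + 2/5·π_1 + 7/10·π_2
  π_1 = 3/10·π_0 + 1/5·π_1 + 1/10·π_2
  normalize: π_0 + π_1 + π_2 = 1
Solving the linear system gives exactly π = [10/19, 13/57, 14/57].

π = [0.5263, 0.2281, 0.2456]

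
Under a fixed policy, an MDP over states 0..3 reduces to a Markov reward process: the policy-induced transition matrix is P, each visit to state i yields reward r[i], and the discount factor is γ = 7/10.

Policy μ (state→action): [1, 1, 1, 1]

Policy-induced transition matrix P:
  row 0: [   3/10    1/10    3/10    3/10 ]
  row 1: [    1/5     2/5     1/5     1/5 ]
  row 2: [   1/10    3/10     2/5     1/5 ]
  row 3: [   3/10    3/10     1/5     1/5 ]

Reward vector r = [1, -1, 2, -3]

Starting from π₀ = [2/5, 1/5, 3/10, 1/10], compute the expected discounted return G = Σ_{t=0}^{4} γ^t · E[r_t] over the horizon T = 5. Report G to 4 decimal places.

G = 0.2164

t=0: π = [0.4000, 0.2000, 0.3000, 0.1000], E[r] = 0.5000, γ^t·E[r] = 0.500000, running G = 0.500000
t=1: π = [0.2200, 0.2400, 0.3000, 0.2400], E[r] = -0.1400, γ^t·E[r] = -0.098000, running G = 0.402000
t=2: π = [0.2160, 0.2800, 0.2820, 0.2220], E[r] = -0.1660, γ^t·E[r] = -0.081340, running G = 0.320660
t=3: π = [0.2156, 0.2848, 0.2780, 0.2216], E[r] = -0.1780, γ^t·E[r] = -0.061054, running G = 0.259606
t=4: π = [0.2159, 0.2854, 0.2772, 0.2216], E[r] = -0.1798, γ^t·E[r] = -0.043170, running G = 0.216436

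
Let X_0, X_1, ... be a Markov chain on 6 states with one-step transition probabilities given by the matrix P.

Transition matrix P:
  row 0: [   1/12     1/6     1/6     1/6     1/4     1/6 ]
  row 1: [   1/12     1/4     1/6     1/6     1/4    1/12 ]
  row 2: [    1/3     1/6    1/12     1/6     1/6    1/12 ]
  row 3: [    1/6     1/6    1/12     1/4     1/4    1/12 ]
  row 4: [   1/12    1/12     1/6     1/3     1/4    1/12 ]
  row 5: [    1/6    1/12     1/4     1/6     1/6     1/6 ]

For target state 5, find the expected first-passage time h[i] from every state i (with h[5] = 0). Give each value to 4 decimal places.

First-step conditioning: h[5] = 0; for i ≠ 5, h[i] = 1 + Σ_k P[i][k]·h[k].
  h[0] = 1 + 1/12·h[0] + 1/6·h[1] + 1/6·h[2] + 1/6·h[3] + 1/4·h[4]
  h[1] = 1 + 1/12·h[0] + 1/4·h[1] + 1/6·h[2] + 1/6·h[3] + 1/4·h[4]
  h[2] = 1 + 1/3·h[0] + 1/6·h[1] + 1/12·h[2] + 1/6·h[3] + 1/6·h[4]
  h[3] = 1 + 1/6·h[0] + 1/6·h[1] + 1/12·h[2] + 1/4·h[3] + 1/4·h[4]
  h[4] = 1 + 1/12·h[0] + 1/12·h[1] + 1/6·h[2] + 1/3·h[3] + 1/4·h[4]
Solving the 5×5 linear system over states ≠ 5 gives exactly h = [37708/3895, 41136/3895, 40348/3895, 40896/3895, 41096/3895, 0] (h[5] = 0 is the target).

h = [9.6811, 10.5612, 10.3589, 10.4996, 10.5510, 0.0000]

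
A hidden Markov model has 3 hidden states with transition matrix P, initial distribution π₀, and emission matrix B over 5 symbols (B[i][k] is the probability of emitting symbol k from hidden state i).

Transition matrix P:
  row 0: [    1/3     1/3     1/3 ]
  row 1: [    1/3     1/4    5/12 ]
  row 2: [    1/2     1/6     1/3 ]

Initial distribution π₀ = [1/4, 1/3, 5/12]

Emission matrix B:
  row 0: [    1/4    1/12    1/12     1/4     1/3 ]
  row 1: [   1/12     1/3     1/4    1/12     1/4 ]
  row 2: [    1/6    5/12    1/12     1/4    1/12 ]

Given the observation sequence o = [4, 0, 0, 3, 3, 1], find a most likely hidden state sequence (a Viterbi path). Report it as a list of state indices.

t=0: δ = [8.333e-02, 8.333e-02, 3.472e-02]  (obs o_0=4)
t=1: δ = [6.944e-03, 2.315e-03, 5.787e-03]  ψ = [0, 0, 1]  (obs o_1=0)
t=2: δ = [7.234e-04, 1.929e-04, 3.858e-04]  ψ = [2, 0, 0]  (obs o_2=0)
t=3: δ = [6.028e-05, 2.009e-05, 6.028e-05]  ψ = [0, 0, 0]  (obs o_3=3)
t=4: δ = [7.535e-06, 1.674e-06, 5.023e-06]  ψ = [2, 0, 0]  (obs o_4=3)
t=5: δ = [2.093e-07, 8.372e-07, 1.047e-06]  ψ = [0, 0, 0]  (obs o_5=1)
backtrack: best end state = 2; path = [1, 2, 0, 2, 0, 2]

path = [1, 2, 0, 2, 0, 2]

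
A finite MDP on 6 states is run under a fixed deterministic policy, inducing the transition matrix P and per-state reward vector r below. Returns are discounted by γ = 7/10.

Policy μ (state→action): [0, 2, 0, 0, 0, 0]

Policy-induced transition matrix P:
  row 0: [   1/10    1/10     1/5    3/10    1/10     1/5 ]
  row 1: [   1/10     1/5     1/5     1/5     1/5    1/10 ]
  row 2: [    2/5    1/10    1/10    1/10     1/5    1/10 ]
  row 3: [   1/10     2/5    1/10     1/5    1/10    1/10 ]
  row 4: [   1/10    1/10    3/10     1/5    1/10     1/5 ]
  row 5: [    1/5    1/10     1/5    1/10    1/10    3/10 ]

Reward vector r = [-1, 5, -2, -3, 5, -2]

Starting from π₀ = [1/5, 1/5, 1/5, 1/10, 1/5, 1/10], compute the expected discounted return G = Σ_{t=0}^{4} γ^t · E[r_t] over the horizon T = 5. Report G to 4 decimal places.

t=0: π = [0.2000, 0.2000, 0.2000, 0.1000, 0.2000, 0.1000], E[r] = 0.9000, γ^t·E[r] = 0.900000, running G = 0.900000
t=1: π = [0.1700, 0.1500, 0.1900, 0.1900, 0.1400, 0.1600], E[r] = 0.0100, γ^t·E[r] = 0.007000, running G = 0.907000
t=2: π = [0.1730, 0.1720, 0.1760, 0.1820, 0.1340, 0.1630], E[r] = 0.1330, γ^t·E[r] = 0.065170, running G = 0.972170
t=3: π = [0.1691, 0.1718, 0.1776, 0.1834, 0.1348, 0.1633], E[r] = 0.1319, γ^t·E[r] = 0.045242, running G = 1.017412
t=4: π = [0.1696, 0.1722, 0.1774, 0.1828, 0.1349, 0.1631], E[r] = 0.1368, γ^t·E[r] = 0.032838, running G = 1.050250

G = 1.0503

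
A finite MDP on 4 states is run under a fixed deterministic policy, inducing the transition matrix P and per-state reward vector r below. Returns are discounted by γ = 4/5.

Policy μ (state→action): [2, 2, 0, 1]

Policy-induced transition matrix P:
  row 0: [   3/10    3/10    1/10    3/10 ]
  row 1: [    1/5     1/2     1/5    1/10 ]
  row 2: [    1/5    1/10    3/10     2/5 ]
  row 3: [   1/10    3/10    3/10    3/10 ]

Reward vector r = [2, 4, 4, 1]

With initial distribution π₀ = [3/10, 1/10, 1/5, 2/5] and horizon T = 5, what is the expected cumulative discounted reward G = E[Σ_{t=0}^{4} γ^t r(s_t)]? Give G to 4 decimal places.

G = 8.7918

t=0: π = [0.3000, 0.1000, 0.2000, 0.4000], E[r] = 2.2000, γ^t·E[r] = 2.200000, running G = 2.200000
t=1: π = [0.1900, 0.2800, 0.2300, 0.3000], E[r] = 2.7200, γ^t·E[r] = 2.176000, running G = 4.376000
t=2: π = [0.1890, 0.3100, 0.2340, 0.2670], E[r] = 2.8210, γ^t·E[r] = 1.805440, running G = 6.181440
t=3: π = [0.1922, 0.3152, 0.2312, 0.2614], E[r] = 2.8314, γ^t·E[r] = 1.449677, running G = 7.631117
t=4: π = [0.1931, 0.3168, 0.2300, 0.2601], E[r] = 2.8336, γ^t·E[r] = 1.160643, running G = 8.791759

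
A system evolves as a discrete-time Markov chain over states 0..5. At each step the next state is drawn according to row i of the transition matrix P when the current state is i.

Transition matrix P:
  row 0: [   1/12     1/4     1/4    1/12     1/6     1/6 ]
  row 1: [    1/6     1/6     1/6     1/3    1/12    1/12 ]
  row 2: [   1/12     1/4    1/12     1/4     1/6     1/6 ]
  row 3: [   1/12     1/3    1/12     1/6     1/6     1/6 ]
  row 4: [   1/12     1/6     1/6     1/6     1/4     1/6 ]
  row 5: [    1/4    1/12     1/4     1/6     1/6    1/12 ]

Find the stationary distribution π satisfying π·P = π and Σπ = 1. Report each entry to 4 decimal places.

π = [0.1240, 0.2129, 0.1582, 0.2050, 0.1625, 0.1375]

Balance equations π_j = Σ_i π_i·P[i][j]:
  π_0 = 1/12·π_0 + 1/6·π_1 + 1/12·π_2 + 1/12·π_3 + 1/12·π_4 + 1/4·π_5
  π_1 = 1/4·π_0 + 1/6·π_1 + 1/4·π_2 + 1/3·π_3 + 1/6·π_4 + 1/12·π_5
  π_2 = 1/4·π_0 + 1/6·π_1 + 1/12·π_2 + 1/12·π_3 + 1/6·π_4 + 1/4·π_5
  π_3 = 1/12·π_0 + 1/3·π_1 + 1/4·π_2 + 1/6·π_3 + 1/6·π_4 + 1/6·π_5
  π_4 = 1/6·π_0 + 1/12·π_1 + 1/6·π_2 + 1/6·π_3 + 1/4·π_4 + 1/6·π_5
  normalize: π_0 + π_1 + π_2 + π_3 + π_4 + π_5 = 1
Solving the linear system gives exactly π = [1131/9122, 971/4561, 1443/9122, 935/4561, 741/4561, 627/4561].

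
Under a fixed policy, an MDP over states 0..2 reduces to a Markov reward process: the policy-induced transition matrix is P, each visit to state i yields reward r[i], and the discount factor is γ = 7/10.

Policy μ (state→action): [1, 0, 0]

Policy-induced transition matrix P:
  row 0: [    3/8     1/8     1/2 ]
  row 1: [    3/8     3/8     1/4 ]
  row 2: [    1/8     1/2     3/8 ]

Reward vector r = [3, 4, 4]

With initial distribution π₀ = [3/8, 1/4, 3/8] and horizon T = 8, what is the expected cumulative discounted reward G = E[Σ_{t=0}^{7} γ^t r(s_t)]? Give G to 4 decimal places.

G = 11.5876

t=0: π = [0.3750, 0.2500, 0.3750], E[r] = 3.6250, γ^t·E[r] = 3.625000, running G = 3.625000
t=1: π = [0.2813, 0.3281, 0.3906], E[r] = 3.7188, γ^t·E[r] = 2.603125, running G = 6.228125
t=2: π = [0.2773, 0.3535, 0.3691], E[r] = 3.7227, γ^t·E[r] = 1.824102, running G = 8.052227
t=3: π = [0.2827, 0.3518, 0.3655], E[r] = 3.7173, γ^t·E[r] = 1.275029, running G = 9.327255
t=4: π = [0.2836, 0.3500, 0.3664], E[r] = 3.7164, γ^t·E[r] = 0.892300, running G = 10.219556
t=5: π = [0.2834, 0.3499, 0.3667], E[r] = 3.7166, γ^t·E[r] = 0.624647, running G = 10.844203
t=6: π = [0.2833, 0.3500, 0.3667], E[r] = 3.7167, γ^t·E[r] = 0.437263, running G = 11.281466
t=7: π = [0.2833, 0.3500, 0.3667], E[r] = 3.7167, γ^t·E[r] = 0.306084, running G = 11.587550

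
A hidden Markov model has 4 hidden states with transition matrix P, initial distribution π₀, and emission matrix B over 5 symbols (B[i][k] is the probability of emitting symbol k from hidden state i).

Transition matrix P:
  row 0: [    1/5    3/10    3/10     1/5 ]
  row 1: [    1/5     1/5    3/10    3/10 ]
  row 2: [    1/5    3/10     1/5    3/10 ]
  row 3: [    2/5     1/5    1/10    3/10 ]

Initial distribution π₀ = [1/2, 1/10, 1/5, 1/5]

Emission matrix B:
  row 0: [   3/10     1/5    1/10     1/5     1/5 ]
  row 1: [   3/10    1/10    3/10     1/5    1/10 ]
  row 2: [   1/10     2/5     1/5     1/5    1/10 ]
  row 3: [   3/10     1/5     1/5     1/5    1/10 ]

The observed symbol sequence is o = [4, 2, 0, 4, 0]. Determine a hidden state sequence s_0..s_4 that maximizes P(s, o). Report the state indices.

t=0: δ = [1.000e-01, 1.000e-02, 2.000e-02, 2.000e-02]  (obs o_0=4)
t=1: δ = [2.000e-03, 9.000e-03, 6.000e-03, 4.000e-03]  ψ = [0, 0, 0, 0]  (obs o_1=2)
t=2: δ = [5.400e-04, 5.400e-04, 2.700e-04, 8.100e-04]  ψ = [1, 1, 1, 1]  (obs o_2=0)
t=3: δ = [6.480e-05, 1.620e-05, 1.620e-05, 2.430e-05]  ψ = [3, 0, 0, 3]  (obs o_3=4)
t=4: δ = [3.888e-06, 5.832e-06, 1.944e-06, 3.888e-06]  ψ = [0, 0, 0, 0]  (obs o_4=0)
backtrack: best end state = 1; path = [0, 1, 3, 0, 1]

path = [0, 1, 3, 0, 1]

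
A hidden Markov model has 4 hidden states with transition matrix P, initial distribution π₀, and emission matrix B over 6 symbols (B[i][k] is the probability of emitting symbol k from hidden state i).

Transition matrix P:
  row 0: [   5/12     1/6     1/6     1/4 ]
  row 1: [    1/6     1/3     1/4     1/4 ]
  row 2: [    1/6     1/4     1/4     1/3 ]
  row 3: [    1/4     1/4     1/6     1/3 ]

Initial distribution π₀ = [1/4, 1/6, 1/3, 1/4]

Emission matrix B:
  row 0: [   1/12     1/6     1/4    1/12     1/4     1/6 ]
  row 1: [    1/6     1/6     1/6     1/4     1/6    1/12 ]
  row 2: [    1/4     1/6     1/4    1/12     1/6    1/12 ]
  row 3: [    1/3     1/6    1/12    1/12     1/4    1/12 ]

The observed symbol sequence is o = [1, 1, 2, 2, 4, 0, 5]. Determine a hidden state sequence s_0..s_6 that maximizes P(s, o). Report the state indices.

t=0: δ = [4.167e-02, 2.778e-02, 5.556e-02, 4.167e-02]  (obs o_0=1)
t=1: δ = [2.894e-03, 2.315e-03, 2.315e-03, 3.086e-03]  ψ = [0, 2, 2, 2]  (obs o_1=1)
t=2: δ = [3.014e-04, 1.286e-04, 1.447e-04, 8.573e-05]  ψ = [0, 1, 1, 3]  (obs o_2=2)
t=3: δ = [3.140e-05, 8.372e-06, 1.256e-05, 6.279e-06]  ψ = [0, 0, 0, 0]  (obs o_3=2)
t=4: δ = [3.270e-06, 8.721e-07, 8.721e-07, 1.962e-06]  ψ = [0, 0, 0, 0]  (obs o_4=4)
t=5: δ = [1.136e-07, 9.085e-08, 1.363e-07, 2.725e-07]  ψ = [0, 0, 0, 0]  (obs o_5=0)
t=6: δ = [1.136e-08, 5.678e-09, 3.785e-09, 7.571e-09]  ψ = [3, 3, 3, 3]  (obs o_6=5)
backtrack: best end state = 0; path = [0, 0, 0, 0, 0, 3, 0]

path = [0, 0, 0, 0, 0, 3, 0]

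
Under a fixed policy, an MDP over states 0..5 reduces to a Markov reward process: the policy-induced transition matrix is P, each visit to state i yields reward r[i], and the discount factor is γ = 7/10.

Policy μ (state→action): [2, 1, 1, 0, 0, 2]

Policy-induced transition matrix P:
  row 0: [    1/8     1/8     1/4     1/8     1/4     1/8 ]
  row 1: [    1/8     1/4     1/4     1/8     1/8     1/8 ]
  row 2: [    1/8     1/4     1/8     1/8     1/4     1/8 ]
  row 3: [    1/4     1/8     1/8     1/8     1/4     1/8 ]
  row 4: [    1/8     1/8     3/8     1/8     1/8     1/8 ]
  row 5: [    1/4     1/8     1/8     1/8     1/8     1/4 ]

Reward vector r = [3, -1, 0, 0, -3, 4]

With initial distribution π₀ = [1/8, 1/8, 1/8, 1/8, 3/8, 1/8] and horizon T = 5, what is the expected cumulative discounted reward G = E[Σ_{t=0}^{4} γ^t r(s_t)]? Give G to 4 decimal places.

t=0: π = [0.1250, 0.1250, 0.1250, 0.1250, 0.3750, 0.1250], E[r] = -0.3750, γ^t·E[r] = -0.375000, running G = -0.375000
t=1: π = [0.1563, 0.1563, 0.2500, 0.1250, 0.1719, 0.1406], E[r] = 0.3594, γ^t·E[r] = 0.251563, running G = -0.123438
t=2: π = [0.1582, 0.1758, 0.2070, 0.1250, 0.1914, 0.1426], E[r] = 0.2949, γ^t·E[r] = 0.144512, running G = 0.021074
t=3: π = [0.1584, 0.1729, 0.2146, 0.1250, 0.1863, 0.1428], E[r] = 0.3149, γ^t·E[r] = 0.108025, running G = 0.129099
t=4: π = [0.1585, 0.1734, 0.2130, 0.1250, 0.1873, 0.1429], E[r] = 0.3116, γ^t·E[r] = 0.074826, running G = 0.203925

G = 0.2039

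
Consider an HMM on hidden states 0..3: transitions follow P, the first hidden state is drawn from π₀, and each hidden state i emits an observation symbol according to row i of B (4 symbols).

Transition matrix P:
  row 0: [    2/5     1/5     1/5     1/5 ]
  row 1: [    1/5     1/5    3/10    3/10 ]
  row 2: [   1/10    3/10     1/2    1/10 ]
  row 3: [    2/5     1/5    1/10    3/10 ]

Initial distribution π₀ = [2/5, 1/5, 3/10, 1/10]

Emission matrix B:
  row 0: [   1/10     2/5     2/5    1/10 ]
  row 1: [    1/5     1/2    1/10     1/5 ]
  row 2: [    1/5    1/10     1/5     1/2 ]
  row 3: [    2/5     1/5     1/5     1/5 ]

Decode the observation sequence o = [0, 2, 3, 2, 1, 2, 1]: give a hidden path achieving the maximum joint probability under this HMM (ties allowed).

t=0: δ = [4.000e-02, 4.000e-02, 6.000e-02, 4.000e-02]  (obs o_0=0)
t=1: δ = [6.400e-03, 1.800e-03, 6.000e-03, 2.400e-03]  ψ = [0, 2, 2, 1]  (obs o_1=2)
t=2: δ = [2.560e-04, 3.600e-04, 1.500e-03, 2.560e-04]  ψ = [0, 2, 2, 0]  (obs o_2=3)
t=3: δ = [6.000e-05, 4.500e-05, 1.500e-04, 3.000e-05]  ψ = [2, 2, 2, 2]  (obs o_3=2)
t=4: δ = [9.600e-06, 2.250e-05, 7.500e-06, 3.000e-06]  ψ = [0, 2, 2, 2]  (obs o_4=1)
t=5: δ = [1.800e-06, 4.500e-07, 1.350e-06, 1.350e-06]  ψ = [1, 1, 1, 1]  (obs o_5=2)
t=6: δ = [2.880e-07, 2.025e-07, 6.750e-08, 8.100e-08]  ψ = [0, 2, 2, 3]  (obs o_6=1)
backtrack: best end state = 0; path = [2, 2, 2, 2, 1, 0, 0]

path = [2, 2, 2, 2, 1, 0, 0]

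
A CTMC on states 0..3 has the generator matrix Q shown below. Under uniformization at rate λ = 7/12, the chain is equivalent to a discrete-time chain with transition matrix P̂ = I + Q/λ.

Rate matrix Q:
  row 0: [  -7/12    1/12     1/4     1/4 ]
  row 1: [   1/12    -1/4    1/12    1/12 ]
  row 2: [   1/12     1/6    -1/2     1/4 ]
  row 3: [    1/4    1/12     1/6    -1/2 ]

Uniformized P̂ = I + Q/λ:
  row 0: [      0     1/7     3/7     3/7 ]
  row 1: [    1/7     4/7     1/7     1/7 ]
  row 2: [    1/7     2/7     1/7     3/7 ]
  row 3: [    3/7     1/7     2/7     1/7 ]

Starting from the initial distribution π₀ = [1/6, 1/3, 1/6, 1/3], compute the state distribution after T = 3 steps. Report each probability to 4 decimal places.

t=0: π = [0.1667, 0.3333, 0.1667, 0.3333]
t=1: π = [0.2143, 0.3095, 0.2381, 0.2381]
t=2: π = [0.1803, 0.3095, 0.2381, 0.2721]
t=3: π = [0.1948, 0.3095, 0.2332, 0.2624]

π = [0.1948, 0.3095, 0.2332, 0.2624]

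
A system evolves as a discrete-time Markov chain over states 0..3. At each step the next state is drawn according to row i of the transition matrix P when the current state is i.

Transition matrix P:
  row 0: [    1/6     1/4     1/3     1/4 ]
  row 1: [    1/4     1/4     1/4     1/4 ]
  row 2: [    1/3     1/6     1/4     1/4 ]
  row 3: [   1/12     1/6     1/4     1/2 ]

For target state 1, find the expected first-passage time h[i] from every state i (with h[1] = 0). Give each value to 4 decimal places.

First-step conditioning: h[1] = 0; for i ≠ 1, h[i] = 1 + Σ_k P[i][k]·h[k].
  h[0] = 1 + 1/6·h[0] + 1/3·h[2] + 1/4·h[3]
  h[2] = 1 + 1/3·h[0] + 1/4·h[2] + 1/4·h[3]
  h[3] = 1 + 1/12·h[0] + 1/4·h[2] + 1/2·h[3]
Solving the 3×3 linear system over states ≠ 1 gives exactly h = [156/31, 0, 168/31, 172/31] (h[1] = 0 is the target).

h = [5.0323, 0.0000, 5.4194, 5.5484]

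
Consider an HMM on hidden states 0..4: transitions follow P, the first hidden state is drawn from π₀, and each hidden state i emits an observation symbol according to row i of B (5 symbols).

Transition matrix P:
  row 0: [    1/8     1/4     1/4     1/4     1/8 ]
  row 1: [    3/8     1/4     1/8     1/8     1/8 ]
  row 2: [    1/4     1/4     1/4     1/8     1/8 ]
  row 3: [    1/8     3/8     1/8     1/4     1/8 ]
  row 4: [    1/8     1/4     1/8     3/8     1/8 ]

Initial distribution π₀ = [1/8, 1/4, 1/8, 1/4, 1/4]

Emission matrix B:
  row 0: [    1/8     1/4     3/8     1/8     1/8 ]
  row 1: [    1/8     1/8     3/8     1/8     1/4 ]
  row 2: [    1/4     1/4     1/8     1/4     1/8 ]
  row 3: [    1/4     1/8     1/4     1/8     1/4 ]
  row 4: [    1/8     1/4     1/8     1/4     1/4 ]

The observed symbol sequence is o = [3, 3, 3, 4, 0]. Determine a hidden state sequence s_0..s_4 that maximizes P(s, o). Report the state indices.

t=0: δ = [1.562e-02, 3.125e-02, 3.125e-02, 3.125e-02, 6.250e-02]  (obs o_0=3)
t=1: δ = [1.465e-03, 1.953e-03, 1.953e-03, 2.930e-03, 1.953e-03]  ψ = [1, 4, 2, 4, 4]  (obs o_1=3)
t=2: δ = [9.155e-05, 1.373e-04, 1.221e-04, 9.155e-05, 9.155e-05]  ψ = [1, 3, 2, 3, 3]  (obs o_2=3)
t=3: δ = [6.437e-06, 8.583e-06, 3.815e-06, 8.583e-06, 4.292e-06]  ψ = [1, 1, 2, 4, 1]  (obs o_3=4)
t=4: δ = [4.023e-07, 4.023e-07, 4.023e-07, 5.364e-07, 1.341e-07]  ψ = [1, 3, 0, 3, 1]  (obs o_4=0)
backtrack: best end state = 3; path = [4, 3, 4, 3, 3]

path = [4, 3, 4, 3, 3]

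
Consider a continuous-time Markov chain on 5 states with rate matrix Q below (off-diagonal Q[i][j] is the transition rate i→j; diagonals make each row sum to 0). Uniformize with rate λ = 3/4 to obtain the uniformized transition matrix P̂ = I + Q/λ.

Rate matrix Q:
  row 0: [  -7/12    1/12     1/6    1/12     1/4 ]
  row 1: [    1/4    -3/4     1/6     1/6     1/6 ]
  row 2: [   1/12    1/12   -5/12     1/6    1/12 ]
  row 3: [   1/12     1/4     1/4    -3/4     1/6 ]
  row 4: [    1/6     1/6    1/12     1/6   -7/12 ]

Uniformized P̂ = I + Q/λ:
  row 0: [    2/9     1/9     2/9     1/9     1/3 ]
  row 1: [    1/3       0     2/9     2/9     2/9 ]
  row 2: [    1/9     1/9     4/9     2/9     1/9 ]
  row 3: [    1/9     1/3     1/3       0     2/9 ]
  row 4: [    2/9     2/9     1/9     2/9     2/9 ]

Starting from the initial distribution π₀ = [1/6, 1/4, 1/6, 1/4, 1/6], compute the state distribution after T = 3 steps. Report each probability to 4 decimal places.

t=0: π = [0.1667, 0.2500, 0.1667, 0.2500, 0.1667]
t=1: π = [0.2037, 0.1574, 0.2685, 0.1481, 0.2222]
t=2: π = [0.1934, 0.1512, 0.2737, 0.1667, 0.2150]
t=3: π = [0.1901, 0.1552, 0.2777, 0.1637, 0.2133]

π = [0.1901, 0.1552, 0.2777, 0.1637, 0.2133]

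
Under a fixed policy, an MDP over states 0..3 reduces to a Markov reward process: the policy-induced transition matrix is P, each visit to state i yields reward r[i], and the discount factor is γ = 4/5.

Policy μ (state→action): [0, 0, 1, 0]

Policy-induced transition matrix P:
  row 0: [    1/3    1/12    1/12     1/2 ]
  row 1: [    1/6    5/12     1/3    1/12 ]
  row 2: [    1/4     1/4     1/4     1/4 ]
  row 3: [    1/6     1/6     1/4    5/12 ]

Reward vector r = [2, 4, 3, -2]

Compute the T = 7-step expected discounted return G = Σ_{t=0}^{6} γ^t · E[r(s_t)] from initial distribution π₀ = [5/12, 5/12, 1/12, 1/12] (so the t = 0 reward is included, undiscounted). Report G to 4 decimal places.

t=0: π = [0.4167, 0.4167, 0.0833, 0.0833], E[r] = 2.5833, γ^t·E[r] = 2.583333, running G = 2.583333
t=1: π = [0.2431, 0.2431, 0.2153, 0.2986], E[r] = 1.5069, γ^t·E[r] = 1.205556, running G = 3.788889
t=2: π = [0.2251, 0.2251, 0.2297, 0.3200], E[r] = 1.3999, γ^t·E[r] = 0.895926, running G = 4.684815
t=3: π = [0.2233, 0.2233, 0.2312, 0.3221], E[r] = 1.3895, γ^t·E[r] = 0.711432, running G = 5.396247
t=4: π = [0.2232, 0.2232, 0.2314, 0.3223], E[r] = 1.3885, γ^t·E[r] = 0.568742, running G = 5.964989
t=5: π = [0.2231, 0.2231, 0.2314, 0.3223], E[r] = 1.3884, γ^t·E[r] = 0.454964, running G = 6.419953
t=6: π = [0.2231, 0.2231, 0.2314, 0.3223], E[r] = 1.3884, γ^t·E[r] = 0.363969, running G = 6.783922

G = 6.7839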